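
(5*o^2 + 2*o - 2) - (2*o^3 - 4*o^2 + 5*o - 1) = -2*o^3 + 9*o^2 - 3*o - 1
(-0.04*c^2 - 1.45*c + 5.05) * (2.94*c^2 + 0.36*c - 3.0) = -0.1176*c^4 - 4.2774*c^3 + 14.445*c^2 + 6.168*c - 15.15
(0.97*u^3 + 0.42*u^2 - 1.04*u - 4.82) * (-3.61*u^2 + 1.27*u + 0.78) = -3.5017*u^5 - 0.2843*u^4 + 5.0444*u^3 + 16.407*u^2 - 6.9326*u - 3.7596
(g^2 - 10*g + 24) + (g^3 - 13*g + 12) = g^3 + g^2 - 23*g + 36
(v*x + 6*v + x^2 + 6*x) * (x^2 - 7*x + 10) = v*x^3 - v*x^2 - 32*v*x + 60*v + x^4 - x^3 - 32*x^2 + 60*x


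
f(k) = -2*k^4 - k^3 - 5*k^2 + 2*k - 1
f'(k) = -8*k^3 - 3*k^2 - 10*k + 2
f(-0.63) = -4.31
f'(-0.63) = 9.11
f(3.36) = -343.57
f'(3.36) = -368.93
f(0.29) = -0.88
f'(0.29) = -1.35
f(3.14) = -269.40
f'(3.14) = -306.65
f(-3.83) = -456.18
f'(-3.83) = 445.75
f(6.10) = -3171.00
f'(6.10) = -1986.48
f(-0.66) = -4.59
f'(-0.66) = 9.59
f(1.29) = -14.43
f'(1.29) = -33.07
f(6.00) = -2977.00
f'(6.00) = -1894.00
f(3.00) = -229.00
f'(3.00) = -271.00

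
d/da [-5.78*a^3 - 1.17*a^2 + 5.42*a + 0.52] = -17.34*a^2 - 2.34*a + 5.42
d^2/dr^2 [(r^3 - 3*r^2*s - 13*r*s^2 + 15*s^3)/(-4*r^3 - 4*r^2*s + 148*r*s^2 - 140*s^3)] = 2*s/(r^3 + 21*r^2*s + 147*r*s^2 + 343*s^3)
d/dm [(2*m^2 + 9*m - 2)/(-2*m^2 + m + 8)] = 2*(10*m^2 + 12*m + 37)/(4*m^4 - 4*m^3 - 31*m^2 + 16*m + 64)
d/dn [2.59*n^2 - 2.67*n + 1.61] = 5.18*n - 2.67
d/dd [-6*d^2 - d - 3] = -12*d - 1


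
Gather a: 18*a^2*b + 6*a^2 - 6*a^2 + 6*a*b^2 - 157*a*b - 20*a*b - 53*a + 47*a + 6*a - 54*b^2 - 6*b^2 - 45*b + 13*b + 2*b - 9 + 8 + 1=18*a^2*b + a*(6*b^2 - 177*b) - 60*b^2 - 30*b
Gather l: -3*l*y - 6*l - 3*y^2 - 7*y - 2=l*(-3*y - 6) - 3*y^2 - 7*y - 2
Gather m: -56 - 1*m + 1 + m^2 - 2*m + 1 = m^2 - 3*m - 54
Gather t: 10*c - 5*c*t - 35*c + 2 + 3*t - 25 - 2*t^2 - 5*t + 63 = -25*c - 2*t^2 + t*(-5*c - 2) + 40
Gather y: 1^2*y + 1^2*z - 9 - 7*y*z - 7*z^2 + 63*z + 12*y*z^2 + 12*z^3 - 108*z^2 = y*(12*z^2 - 7*z + 1) + 12*z^3 - 115*z^2 + 64*z - 9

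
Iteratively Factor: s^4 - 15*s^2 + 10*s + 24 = (s + 1)*(s^3 - s^2 - 14*s + 24) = (s - 3)*(s + 1)*(s^2 + 2*s - 8) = (s - 3)*(s - 2)*(s + 1)*(s + 4)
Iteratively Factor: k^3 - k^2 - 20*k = (k)*(k^2 - k - 20) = k*(k - 5)*(k + 4)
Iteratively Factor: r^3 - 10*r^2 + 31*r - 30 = (r - 3)*(r^2 - 7*r + 10) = (r - 5)*(r - 3)*(r - 2)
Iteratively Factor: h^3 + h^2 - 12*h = (h + 4)*(h^2 - 3*h) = h*(h + 4)*(h - 3)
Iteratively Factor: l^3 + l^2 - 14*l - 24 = (l + 2)*(l^2 - l - 12) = (l + 2)*(l + 3)*(l - 4)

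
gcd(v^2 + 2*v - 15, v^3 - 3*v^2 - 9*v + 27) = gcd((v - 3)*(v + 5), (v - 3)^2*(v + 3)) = v - 3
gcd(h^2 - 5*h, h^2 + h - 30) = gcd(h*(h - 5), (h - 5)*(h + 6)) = h - 5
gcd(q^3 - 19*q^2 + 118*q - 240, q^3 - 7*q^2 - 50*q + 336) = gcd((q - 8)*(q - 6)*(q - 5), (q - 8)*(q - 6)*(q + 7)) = q^2 - 14*q + 48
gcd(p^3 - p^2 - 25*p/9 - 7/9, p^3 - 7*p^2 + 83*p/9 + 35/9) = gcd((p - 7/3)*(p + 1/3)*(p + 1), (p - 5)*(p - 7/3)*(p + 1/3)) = p^2 - 2*p - 7/9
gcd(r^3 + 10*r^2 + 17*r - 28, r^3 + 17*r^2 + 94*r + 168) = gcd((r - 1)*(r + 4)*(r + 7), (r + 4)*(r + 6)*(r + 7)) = r^2 + 11*r + 28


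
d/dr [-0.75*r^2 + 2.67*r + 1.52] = 2.67 - 1.5*r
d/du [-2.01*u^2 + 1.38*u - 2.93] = 1.38 - 4.02*u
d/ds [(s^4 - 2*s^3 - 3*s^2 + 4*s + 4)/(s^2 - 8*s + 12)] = 2*(s^3 - 9*s^2 + 10)/(s^2 - 12*s + 36)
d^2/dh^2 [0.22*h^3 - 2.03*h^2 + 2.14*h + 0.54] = 1.32*h - 4.06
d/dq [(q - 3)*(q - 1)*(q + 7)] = 3*q^2 + 6*q - 25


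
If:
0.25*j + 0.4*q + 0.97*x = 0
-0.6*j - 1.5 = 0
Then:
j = -2.50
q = 1.5625 - 2.425*x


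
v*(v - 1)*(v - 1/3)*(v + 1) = v^4 - v^3/3 - v^2 + v/3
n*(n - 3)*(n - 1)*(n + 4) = n^4 - 13*n^2 + 12*n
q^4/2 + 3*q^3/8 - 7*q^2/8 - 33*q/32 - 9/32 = (q/2 + 1/4)*(q - 3/2)*(q + 3/4)*(q + 1)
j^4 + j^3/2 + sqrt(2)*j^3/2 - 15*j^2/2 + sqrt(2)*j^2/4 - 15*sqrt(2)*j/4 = j*(j - 5/2)*(j + 3)*(j + sqrt(2)/2)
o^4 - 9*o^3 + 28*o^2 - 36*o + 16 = (o - 4)*(o - 2)^2*(o - 1)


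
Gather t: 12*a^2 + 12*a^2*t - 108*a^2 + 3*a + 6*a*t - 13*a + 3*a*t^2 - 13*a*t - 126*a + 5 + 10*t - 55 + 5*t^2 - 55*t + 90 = -96*a^2 - 136*a + t^2*(3*a + 5) + t*(12*a^2 - 7*a - 45) + 40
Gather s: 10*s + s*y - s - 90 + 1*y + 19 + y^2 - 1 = s*(y + 9) + y^2 + y - 72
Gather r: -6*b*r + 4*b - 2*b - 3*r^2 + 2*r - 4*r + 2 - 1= 2*b - 3*r^2 + r*(-6*b - 2) + 1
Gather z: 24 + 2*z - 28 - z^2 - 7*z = -z^2 - 5*z - 4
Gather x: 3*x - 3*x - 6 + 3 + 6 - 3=0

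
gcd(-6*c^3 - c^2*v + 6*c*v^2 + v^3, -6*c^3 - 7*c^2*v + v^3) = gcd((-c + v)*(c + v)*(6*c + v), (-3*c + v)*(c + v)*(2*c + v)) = c + v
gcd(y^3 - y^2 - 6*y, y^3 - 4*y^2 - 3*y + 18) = y^2 - y - 6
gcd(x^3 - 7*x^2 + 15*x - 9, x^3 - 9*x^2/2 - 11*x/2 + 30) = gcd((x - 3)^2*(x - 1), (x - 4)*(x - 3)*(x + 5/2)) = x - 3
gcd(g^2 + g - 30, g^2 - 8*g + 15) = g - 5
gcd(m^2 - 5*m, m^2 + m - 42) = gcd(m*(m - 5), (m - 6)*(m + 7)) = 1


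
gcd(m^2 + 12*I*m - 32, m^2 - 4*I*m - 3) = 1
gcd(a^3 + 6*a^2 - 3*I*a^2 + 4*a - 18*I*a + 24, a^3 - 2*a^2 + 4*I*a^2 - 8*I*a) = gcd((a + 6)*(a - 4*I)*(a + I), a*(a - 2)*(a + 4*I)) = 1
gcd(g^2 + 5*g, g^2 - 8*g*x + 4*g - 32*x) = 1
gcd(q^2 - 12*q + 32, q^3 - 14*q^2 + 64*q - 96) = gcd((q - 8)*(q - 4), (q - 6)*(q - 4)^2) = q - 4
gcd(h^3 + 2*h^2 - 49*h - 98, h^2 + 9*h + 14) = h^2 + 9*h + 14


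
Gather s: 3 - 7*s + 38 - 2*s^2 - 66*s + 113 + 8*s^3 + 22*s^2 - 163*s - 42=8*s^3 + 20*s^2 - 236*s + 112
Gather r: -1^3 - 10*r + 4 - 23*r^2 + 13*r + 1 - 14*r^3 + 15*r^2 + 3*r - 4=-14*r^3 - 8*r^2 + 6*r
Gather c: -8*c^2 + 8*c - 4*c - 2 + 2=-8*c^2 + 4*c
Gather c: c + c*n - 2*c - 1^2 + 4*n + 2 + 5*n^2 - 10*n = c*(n - 1) + 5*n^2 - 6*n + 1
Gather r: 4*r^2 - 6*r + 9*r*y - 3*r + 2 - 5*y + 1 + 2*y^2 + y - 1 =4*r^2 + r*(9*y - 9) + 2*y^2 - 4*y + 2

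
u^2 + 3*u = u*(u + 3)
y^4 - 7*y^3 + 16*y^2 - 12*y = y*(y - 3)*(y - 2)^2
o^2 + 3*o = o*(o + 3)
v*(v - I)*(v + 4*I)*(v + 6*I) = v^4 + 9*I*v^3 - 14*v^2 + 24*I*v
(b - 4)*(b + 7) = b^2 + 3*b - 28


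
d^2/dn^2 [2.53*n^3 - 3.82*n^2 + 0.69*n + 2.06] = 15.18*n - 7.64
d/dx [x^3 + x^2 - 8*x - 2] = 3*x^2 + 2*x - 8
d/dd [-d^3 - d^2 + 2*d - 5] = -3*d^2 - 2*d + 2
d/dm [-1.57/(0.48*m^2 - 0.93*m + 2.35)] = (1.5072*m - 1.4601)/(0.48*m^2 - 0.93*m + 2.35)^2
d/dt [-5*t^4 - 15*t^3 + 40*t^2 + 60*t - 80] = -20*t^3 - 45*t^2 + 80*t + 60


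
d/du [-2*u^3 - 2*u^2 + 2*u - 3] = -6*u^2 - 4*u + 2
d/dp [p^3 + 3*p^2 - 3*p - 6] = 3*p^2 + 6*p - 3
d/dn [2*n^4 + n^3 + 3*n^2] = n*(8*n^2 + 3*n + 6)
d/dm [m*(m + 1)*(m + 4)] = 3*m^2 + 10*m + 4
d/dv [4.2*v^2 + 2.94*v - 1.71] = 8.4*v + 2.94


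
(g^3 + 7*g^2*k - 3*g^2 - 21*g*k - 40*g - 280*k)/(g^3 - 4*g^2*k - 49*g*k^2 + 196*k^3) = (g^2 - 3*g - 40)/(g^2 - 11*g*k + 28*k^2)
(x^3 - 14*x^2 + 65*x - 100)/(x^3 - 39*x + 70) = (x^2 - 9*x + 20)/(x^2 + 5*x - 14)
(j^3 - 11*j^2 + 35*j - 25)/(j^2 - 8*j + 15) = (j^2 - 6*j + 5)/(j - 3)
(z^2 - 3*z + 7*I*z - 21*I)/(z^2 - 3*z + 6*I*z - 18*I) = (z + 7*I)/(z + 6*I)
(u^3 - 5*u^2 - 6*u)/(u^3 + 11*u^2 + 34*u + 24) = u*(u - 6)/(u^2 + 10*u + 24)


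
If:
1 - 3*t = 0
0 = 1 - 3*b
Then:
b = 1/3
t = 1/3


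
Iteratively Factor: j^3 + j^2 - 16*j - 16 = (j - 4)*(j^2 + 5*j + 4) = (j - 4)*(j + 4)*(j + 1)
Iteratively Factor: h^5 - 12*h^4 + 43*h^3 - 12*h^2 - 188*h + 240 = (h + 2)*(h^4 - 14*h^3 + 71*h^2 - 154*h + 120) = (h - 3)*(h + 2)*(h^3 - 11*h^2 + 38*h - 40) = (h - 4)*(h - 3)*(h + 2)*(h^2 - 7*h + 10) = (h - 5)*(h - 4)*(h - 3)*(h + 2)*(h - 2)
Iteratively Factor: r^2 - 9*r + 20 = (r - 4)*(r - 5)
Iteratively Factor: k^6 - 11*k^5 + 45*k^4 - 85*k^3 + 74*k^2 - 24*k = (k - 1)*(k^5 - 10*k^4 + 35*k^3 - 50*k^2 + 24*k) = (k - 3)*(k - 1)*(k^4 - 7*k^3 + 14*k^2 - 8*k) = (k - 3)*(k - 2)*(k - 1)*(k^3 - 5*k^2 + 4*k) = (k - 3)*(k - 2)*(k - 1)^2*(k^2 - 4*k) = k*(k - 3)*(k - 2)*(k - 1)^2*(k - 4)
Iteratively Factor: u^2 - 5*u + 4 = (u - 4)*(u - 1)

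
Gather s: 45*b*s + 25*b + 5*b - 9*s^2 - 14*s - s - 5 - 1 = 30*b - 9*s^2 + s*(45*b - 15) - 6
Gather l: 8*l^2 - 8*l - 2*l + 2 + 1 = 8*l^2 - 10*l + 3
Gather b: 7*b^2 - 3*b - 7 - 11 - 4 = 7*b^2 - 3*b - 22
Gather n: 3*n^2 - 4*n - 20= 3*n^2 - 4*n - 20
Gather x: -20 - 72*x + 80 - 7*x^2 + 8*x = -7*x^2 - 64*x + 60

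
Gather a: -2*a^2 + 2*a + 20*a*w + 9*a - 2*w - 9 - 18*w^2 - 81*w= -2*a^2 + a*(20*w + 11) - 18*w^2 - 83*w - 9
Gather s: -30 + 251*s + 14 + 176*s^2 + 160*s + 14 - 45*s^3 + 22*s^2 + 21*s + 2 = -45*s^3 + 198*s^2 + 432*s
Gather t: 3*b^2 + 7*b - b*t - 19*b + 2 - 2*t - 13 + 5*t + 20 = 3*b^2 - 12*b + t*(3 - b) + 9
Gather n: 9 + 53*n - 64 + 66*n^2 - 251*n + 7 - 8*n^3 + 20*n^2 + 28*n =-8*n^3 + 86*n^2 - 170*n - 48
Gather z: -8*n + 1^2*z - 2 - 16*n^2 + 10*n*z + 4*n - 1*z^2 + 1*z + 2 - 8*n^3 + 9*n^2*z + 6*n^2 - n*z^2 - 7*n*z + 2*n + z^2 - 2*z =-8*n^3 - 10*n^2 - n*z^2 - 2*n + z*(9*n^2 + 3*n)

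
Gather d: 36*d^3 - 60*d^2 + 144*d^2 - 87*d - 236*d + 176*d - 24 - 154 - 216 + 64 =36*d^3 + 84*d^2 - 147*d - 330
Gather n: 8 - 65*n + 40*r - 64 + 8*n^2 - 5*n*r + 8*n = 8*n^2 + n*(-5*r - 57) + 40*r - 56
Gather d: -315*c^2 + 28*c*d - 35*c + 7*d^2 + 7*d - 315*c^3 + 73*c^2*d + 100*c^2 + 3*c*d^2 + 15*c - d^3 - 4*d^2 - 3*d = -315*c^3 - 215*c^2 - 20*c - d^3 + d^2*(3*c + 3) + d*(73*c^2 + 28*c + 4)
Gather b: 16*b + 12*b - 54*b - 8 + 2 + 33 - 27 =-26*b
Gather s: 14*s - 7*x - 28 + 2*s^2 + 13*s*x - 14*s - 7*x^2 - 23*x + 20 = 2*s^2 + 13*s*x - 7*x^2 - 30*x - 8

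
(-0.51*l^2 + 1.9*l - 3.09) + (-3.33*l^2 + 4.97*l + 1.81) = -3.84*l^2 + 6.87*l - 1.28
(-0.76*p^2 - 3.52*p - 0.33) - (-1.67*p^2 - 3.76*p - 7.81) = 0.91*p^2 + 0.24*p + 7.48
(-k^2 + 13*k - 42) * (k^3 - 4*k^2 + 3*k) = -k^5 + 17*k^4 - 97*k^3 + 207*k^2 - 126*k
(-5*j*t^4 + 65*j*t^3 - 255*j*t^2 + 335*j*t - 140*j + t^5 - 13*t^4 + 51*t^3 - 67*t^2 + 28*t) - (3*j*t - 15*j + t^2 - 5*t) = -5*j*t^4 + 65*j*t^3 - 255*j*t^2 + 332*j*t - 125*j + t^5 - 13*t^4 + 51*t^3 - 68*t^2 + 33*t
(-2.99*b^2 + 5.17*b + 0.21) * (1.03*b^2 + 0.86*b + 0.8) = -3.0797*b^4 + 2.7537*b^3 + 2.2705*b^2 + 4.3166*b + 0.168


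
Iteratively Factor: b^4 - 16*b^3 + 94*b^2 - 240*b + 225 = (b - 3)*(b^3 - 13*b^2 + 55*b - 75) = (b - 5)*(b - 3)*(b^2 - 8*b + 15) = (b - 5)*(b - 3)^2*(b - 5)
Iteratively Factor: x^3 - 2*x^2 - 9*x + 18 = (x - 3)*(x^2 + x - 6) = (x - 3)*(x + 3)*(x - 2)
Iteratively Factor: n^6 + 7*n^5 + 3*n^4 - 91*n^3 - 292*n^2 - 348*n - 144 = (n + 3)*(n^5 + 4*n^4 - 9*n^3 - 64*n^2 - 100*n - 48) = (n + 2)*(n + 3)*(n^4 + 2*n^3 - 13*n^2 - 38*n - 24) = (n + 1)*(n + 2)*(n + 3)*(n^3 + n^2 - 14*n - 24) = (n + 1)*(n + 2)*(n + 3)^2*(n^2 - 2*n - 8) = (n - 4)*(n + 1)*(n + 2)*(n + 3)^2*(n + 2)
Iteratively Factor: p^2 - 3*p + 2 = (p - 2)*(p - 1)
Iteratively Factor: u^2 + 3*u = (u)*(u + 3)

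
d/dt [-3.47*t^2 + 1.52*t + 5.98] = 1.52 - 6.94*t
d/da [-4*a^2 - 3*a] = -8*a - 3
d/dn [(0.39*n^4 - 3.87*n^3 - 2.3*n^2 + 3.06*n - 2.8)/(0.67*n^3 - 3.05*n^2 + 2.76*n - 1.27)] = (0.2613*n^6 - 2.379*n^5 + 16.5737*n^4 - 27.444*n^3 + 23.3577*n^2 - 11.238*n + 3.8418)/(0.4489*n^6 - 4.087*n^5 + 13.0009*n^4 - 18.5378*n^3 + 15.3646*n^2 - 7.0104*n + 1.6129)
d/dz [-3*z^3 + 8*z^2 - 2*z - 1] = -9*z^2 + 16*z - 2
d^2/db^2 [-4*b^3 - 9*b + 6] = -24*b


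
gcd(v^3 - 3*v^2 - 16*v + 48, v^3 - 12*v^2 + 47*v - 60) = v^2 - 7*v + 12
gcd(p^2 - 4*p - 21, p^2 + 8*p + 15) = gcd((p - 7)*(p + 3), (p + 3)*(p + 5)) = p + 3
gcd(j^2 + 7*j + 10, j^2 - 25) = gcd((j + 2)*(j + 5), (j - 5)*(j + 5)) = j + 5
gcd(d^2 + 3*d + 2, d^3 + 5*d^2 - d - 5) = d + 1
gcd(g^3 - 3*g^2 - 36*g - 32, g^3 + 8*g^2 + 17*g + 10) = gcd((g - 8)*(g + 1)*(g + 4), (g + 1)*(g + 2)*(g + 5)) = g + 1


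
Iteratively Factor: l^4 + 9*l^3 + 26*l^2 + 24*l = (l + 4)*(l^3 + 5*l^2 + 6*l) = (l + 2)*(l + 4)*(l^2 + 3*l) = (l + 2)*(l + 3)*(l + 4)*(l)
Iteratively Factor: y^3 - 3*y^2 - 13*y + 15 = (y - 5)*(y^2 + 2*y - 3) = (y - 5)*(y - 1)*(y + 3)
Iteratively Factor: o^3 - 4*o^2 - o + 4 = (o - 4)*(o^2 - 1) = (o - 4)*(o - 1)*(o + 1)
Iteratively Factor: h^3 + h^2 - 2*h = (h + 2)*(h^2 - h) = h*(h + 2)*(h - 1)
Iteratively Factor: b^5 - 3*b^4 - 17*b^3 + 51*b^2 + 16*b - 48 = (b - 3)*(b^4 - 17*b^2 + 16) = (b - 4)*(b - 3)*(b^3 + 4*b^2 - b - 4) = (b - 4)*(b - 3)*(b + 1)*(b^2 + 3*b - 4) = (b - 4)*(b - 3)*(b - 1)*(b + 1)*(b + 4)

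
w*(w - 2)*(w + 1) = w^3 - w^2 - 2*w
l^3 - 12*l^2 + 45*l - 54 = (l - 6)*(l - 3)^2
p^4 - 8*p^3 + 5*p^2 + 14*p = p*(p - 7)*(p - 2)*(p + 1)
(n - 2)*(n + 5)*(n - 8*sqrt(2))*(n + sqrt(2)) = n^4 - 7*sqrt(2)*n^3 + 3*n^3 - 21*sqrt(2)*n^2 - 26*n^2 - 48*n + 70*sqrt(2)*n + 160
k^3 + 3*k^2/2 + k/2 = k*(k + 1/2)*(k + 1)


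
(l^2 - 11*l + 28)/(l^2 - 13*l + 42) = (l - 4)/(l - 6)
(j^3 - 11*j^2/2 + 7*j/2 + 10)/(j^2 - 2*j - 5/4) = 2*(j^2 - 3*j - 4)/(2*j + 1)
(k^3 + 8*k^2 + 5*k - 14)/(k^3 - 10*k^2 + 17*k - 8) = (k^2 + 9*k + 14)/(k^2 - 9*k + 8)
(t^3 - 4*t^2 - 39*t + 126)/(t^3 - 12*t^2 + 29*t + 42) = (t^2 + 3*t - 18)/(t^2 - 5*t - 6)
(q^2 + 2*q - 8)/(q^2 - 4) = (q + 4)/(q + 2)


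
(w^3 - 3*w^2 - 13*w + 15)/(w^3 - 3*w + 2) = (w^2 - 2*w - 15)/(w^2 + w - 2)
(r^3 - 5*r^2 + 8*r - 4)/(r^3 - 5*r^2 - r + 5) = (r^2 - 4*r + 4)/(r^2 - 4*r - 5)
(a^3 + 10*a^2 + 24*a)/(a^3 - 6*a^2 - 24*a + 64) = a*(a + 6)/(a^2 - 10*a + 16)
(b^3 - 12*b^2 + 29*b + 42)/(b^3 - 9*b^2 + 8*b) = (b^3 - 12*b^2 + 29*b + 42)/(b*(b^2 - 9*b + 8))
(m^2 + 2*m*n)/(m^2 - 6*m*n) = (m + 2*n)/(m - 6*n)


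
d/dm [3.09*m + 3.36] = 3.09000000000000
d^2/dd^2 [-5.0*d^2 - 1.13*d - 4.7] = -10.0000000000000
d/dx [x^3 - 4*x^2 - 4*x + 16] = 3*x^2 - 8*x - 4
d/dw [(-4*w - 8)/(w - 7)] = 36/(w - 7)^2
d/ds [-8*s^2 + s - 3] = 1 - 16*s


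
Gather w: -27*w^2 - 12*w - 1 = -27*w^2 - 12*w - 1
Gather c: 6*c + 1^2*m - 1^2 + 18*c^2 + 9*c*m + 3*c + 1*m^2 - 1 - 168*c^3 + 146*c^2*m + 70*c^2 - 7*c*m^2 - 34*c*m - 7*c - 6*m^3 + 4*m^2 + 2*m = -168*c^3 + c^2*(146*m + 88) + c*(-7*m^2 - 25*m + 2) - 6*m^3 + 5*m^2 + 3*m - 2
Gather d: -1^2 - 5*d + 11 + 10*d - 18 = 5*d - 8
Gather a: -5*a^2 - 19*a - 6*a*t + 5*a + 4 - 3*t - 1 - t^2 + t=-5*a^2 + a*(-6*t - 14) - t^2 - 2*t + 3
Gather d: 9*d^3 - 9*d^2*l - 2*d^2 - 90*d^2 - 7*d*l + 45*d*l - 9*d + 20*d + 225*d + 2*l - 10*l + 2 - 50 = 9*d^3 + d^2*(-9*l - 92) + d*(38*l + 236) - 8*l - 48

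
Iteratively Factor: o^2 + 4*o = (o)*(o + 4)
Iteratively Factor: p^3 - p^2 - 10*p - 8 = (p - 4)*(p^2 + 3*p + 2) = (p - 4)*(p + 2)*(p + 1)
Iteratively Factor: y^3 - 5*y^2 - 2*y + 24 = (y - 4)*(y^2 - y - 6) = (y - 4)*(y - 3)*(y + 2)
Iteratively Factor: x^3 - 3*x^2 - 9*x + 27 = (x + 3)*(x^2 - 6*x + 9) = (x - 3)*(x + 3)*(x - 3)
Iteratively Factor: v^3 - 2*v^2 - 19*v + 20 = (v + 4)*(v^2 - 6*v + 5) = (v - 5)*(v + 4)*(v - 1)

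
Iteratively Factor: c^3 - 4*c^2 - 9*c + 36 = (c - 3)*(c^2 - c - 12) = (c - 4)*(c - 3)*(c + 3)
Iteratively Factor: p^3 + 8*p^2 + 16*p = (p + 4)*(p^2 + 4*p) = p*(p + 4)*(p + 4)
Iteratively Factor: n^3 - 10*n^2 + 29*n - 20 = (n - 4)*(n^2 - 6*n + 5) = (n - 4)*(n - 1)*(n - 5)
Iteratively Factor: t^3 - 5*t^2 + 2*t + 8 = (t - 2)*(t^2 - 3*t - 4) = (t - 2)*(t + 1)*(t - 4)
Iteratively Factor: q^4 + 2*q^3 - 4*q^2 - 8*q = (q - 2)*(q^3 + 4*q^2 + 4*q) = (q - 2)*(q + 2)*(q^2 + 2*q) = q*(q - 2)*(q + 2)*(q + 2)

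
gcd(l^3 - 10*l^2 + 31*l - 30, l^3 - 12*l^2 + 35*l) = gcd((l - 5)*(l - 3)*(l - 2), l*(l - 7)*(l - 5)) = l - 5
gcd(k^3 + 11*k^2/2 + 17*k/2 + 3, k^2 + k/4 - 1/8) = k + 1/2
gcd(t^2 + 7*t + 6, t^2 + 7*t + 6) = t^2 + 7*t + 6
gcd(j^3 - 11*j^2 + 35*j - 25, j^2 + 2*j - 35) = j - 5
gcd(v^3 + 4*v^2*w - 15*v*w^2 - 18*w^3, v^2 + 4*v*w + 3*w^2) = v + w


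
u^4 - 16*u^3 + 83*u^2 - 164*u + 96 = (u - 8)*(u - 4)*(u - 3)*(u - 1)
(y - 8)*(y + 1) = y^2 - 7*y - 8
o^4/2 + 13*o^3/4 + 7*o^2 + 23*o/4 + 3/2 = (o/2 + 1)*(o + 1/2)*(o + 1)*(o + 3)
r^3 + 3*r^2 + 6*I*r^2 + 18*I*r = r*(r + 3)*(r + 6*I)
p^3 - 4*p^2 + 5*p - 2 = (p - 2)*(p - 1)^2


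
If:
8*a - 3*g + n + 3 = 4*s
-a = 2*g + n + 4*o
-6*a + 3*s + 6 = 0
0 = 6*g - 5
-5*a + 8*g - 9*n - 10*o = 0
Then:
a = 793/30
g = 5/6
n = -17/2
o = -49/10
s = 763/15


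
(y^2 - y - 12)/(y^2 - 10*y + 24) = (y + 3)/(y - 6)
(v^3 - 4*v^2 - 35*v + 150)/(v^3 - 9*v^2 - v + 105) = (v^2 + v - 30)/(v^2 - 4*v - 21)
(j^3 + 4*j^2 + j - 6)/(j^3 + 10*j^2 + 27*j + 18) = (j^2 + j - 2)/(j^2 + 7*j + 6)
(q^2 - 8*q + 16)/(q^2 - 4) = (q^2 - 8*q + 16)/(q^2 - 4)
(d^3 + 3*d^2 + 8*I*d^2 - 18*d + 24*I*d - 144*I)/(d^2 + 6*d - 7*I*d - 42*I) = (d^2 + d*(-3 + 8*I) - 24*I)/(d - 7*I)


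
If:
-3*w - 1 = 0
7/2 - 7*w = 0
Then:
No Solution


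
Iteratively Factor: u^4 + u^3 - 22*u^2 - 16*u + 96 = (u - 4)*(u^3 + 5*u^2 - 2*u - 24) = (u - 4)*(u + 4)*(u^2 + u - 6) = (u - 4)*(u + 3)*(u + 4)*(u - 2)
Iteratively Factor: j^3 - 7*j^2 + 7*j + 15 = (j - 3)*(j^2 - 4*j - 5) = (j - 3)*(j + 1)*(j - 5)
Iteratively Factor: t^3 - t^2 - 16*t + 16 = (t - 1)*(t^2 - 16) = (t - 4)*(t - 1)*(t + 4)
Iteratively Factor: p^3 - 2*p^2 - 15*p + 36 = (p - 3)*(p^2 + p - 12) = (p - 3)^2*(p + 4)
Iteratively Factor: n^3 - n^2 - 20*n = (n + 4)*(n^2 - 5*n) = (n - 5)*(n + 4)*(n)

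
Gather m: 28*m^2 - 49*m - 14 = 28*m^2 - 49*m - 14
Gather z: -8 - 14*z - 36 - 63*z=-77*z - 44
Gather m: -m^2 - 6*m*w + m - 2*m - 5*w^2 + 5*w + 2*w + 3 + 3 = -m^2 + m*(-6*w - 1) - 5*w^2 + 7*w + 6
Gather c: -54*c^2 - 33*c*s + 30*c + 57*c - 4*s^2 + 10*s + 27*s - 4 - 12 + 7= -54*c^2 + c*(87 - 33*s) - 4*s^2 + 37*s - 9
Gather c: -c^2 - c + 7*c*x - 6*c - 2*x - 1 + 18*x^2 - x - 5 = -c^2 + c*(7*x - 7) + 18*x^2 - 3*x - 6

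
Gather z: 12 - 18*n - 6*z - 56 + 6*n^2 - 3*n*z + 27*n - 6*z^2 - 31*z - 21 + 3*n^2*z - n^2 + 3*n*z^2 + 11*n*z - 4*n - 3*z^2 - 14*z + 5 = 5*n^2 + 5*n + z^2*(3*n - 9) + z*(3*n^2 + 8*n - 51) - 60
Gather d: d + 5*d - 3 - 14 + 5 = 6*d - 12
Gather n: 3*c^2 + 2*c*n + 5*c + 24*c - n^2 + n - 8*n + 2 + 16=3*c^2 + 29*c - n^2 + n*(2*c - 7) + 18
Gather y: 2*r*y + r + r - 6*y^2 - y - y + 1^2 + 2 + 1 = 2*r - 6*y^2 + y*(2*r - 2) + 4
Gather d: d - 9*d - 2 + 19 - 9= 8 - 8*d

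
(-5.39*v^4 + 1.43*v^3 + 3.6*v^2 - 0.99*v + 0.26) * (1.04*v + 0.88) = -5.6056*v^5 - 3.256*v^4 + 5.0024*v^3 + 2.1384*v^2 - 0.6008*v + 0.2288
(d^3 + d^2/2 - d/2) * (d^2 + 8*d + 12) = d^5 + 17*d^4/2 + 31*d^3/2 + 2*d^2 - 6*d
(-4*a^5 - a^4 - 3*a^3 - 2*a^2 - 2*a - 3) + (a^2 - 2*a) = -4*a^5 - a^4 - 3*a^3 - a^2 - 4*a - 3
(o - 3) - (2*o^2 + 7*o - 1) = -2*o^2 - 6*o - 2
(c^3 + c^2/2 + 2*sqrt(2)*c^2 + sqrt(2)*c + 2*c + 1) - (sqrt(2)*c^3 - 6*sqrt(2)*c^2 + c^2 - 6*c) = -sqrt(2)*c^3 + c^3 - c^2/2 + 8*sqrt(2)*c^2 + sqrt(2)*c + 8*c + 1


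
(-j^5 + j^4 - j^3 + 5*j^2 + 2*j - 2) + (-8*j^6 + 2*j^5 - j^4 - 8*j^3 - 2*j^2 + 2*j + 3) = -8*j^6 + j^5 - 9*j^3 + 3*j^2 + 4*j + 1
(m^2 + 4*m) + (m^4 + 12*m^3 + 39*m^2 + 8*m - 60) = m^4 + 12*m^3 + 40*m^2 + 12*m - 60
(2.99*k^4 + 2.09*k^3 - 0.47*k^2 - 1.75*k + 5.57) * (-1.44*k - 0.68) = -4.3056*k^5 - 5.0428*k^4 - 0.7444*k^3 + 2.8396*k^2 - 6.8308*k - 3.7876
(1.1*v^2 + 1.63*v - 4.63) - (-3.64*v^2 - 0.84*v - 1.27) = 4.74*v^2 + 2.47*v - 3.36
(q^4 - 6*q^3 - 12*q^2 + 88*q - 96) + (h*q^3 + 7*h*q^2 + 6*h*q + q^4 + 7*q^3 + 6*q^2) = h*q^3 + 7*h*q^2 + 6*h*q + 2*q^4 + q^3 - 6*q^2 + 88*q - 96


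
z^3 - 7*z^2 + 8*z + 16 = (z - 4)^2*(z + 1)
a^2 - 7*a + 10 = (a - 5)*(a - 2)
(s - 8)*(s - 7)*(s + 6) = s^3 - 9*s^2 - 34*s + 336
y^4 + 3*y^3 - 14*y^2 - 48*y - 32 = (y - 4)*(y + 1)*(y + 2)*(y + 4)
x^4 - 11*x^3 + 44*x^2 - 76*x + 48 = (x - 4)*(x - 3)*(x - 2)^2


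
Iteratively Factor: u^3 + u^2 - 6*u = (u)*(u^2 + u - 6) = u*(u - 2)*(u + 3)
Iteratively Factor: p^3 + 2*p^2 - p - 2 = (p + 2)*(p^2 - 1) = (p - 1)*(p + 2)*(p + 1)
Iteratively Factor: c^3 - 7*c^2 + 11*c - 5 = (c - 1)*(c^2 - 6*c + 5) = (c - 5)*(c - 1)*(c - 1)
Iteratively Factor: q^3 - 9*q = (q)*(q^2 - 9) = q*(q - 3)*(q + 3)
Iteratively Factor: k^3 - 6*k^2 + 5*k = (k)*(k^2 - 6*k + 5) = k*(k - 1)*(k - 5)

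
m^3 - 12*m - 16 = (m - 4)*(m + 2)^2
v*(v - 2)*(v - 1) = v^3 - 3*v^2 + 2*v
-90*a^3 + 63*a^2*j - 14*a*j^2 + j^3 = (-6*a + j)*(-5*a + j)*(-3*a + j)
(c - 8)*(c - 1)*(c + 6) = c^3 - 3*c^2 - 46*c + 48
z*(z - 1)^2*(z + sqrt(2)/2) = z^4 - 2*z^3 + sqrt(2)*z^3/2 - sqrt(2)*z^2 + z^2 + sqrt(2)*z/2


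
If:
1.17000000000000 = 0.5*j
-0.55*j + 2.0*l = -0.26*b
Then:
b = 4.95 - 7.69230769230769*l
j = 2.34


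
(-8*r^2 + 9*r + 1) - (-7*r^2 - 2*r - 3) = -r^2 + 11*r + 4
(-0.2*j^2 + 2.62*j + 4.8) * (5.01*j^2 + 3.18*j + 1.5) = -1.002*j^4 + 12.4902*j^3 + 32.0796*j^2 + 19.194*j + 7.2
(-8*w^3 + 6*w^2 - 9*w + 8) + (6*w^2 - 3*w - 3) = -8*w^3 + 12*w^2 - 12*w + 5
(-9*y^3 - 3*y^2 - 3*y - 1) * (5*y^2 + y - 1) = -45*y^5 - 24*y^4 - 9*y^3 - 5*y^2 + 2*y + 1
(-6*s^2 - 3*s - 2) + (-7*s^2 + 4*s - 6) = -13*s^2 + s - 8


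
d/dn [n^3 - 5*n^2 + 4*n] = 3*n^2 - 10*n + 4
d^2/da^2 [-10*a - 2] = 0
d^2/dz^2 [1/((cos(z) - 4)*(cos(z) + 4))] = 2*(-2*sin(z)^4 + 33*sin(z)^2 - 15)/((cos(z) - 4)^3*(cos(z) + 4)^3)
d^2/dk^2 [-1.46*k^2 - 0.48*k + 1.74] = -2.92000000000000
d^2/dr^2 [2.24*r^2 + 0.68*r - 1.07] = 4.48000000000000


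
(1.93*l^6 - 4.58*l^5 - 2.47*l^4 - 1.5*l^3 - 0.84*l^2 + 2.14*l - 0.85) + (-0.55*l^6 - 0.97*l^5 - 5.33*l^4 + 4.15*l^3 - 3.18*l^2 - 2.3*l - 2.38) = 1.38*l^6 - 5.55*l^5 - 7.8*l^4 + 2.65*l^3 - 4.02*l^2 - 0.16*l - 3.23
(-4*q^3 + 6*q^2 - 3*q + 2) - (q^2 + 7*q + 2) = -4*q^3 + 5*q^2 - 10*q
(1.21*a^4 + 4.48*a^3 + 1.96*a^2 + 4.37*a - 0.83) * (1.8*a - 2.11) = 2.178*a^5 + 5.5109*a^4 - 5.9248*a^3 + 3.7304*a^2 - 10.7147*a + 1.7513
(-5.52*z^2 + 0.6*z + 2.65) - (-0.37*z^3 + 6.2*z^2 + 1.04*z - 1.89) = 0.37*z^3 - 11.72*z^2 - 0.44*z + 4.54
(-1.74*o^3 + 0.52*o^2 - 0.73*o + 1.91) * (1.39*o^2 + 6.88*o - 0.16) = -2.4186*o^5 - 11.2484*o^4 + 2.8413*o^3 - 2.4507*o^2 + 13.2576*o - 0.3056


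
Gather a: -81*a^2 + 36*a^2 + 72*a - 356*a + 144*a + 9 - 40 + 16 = -45*a^2 - 140*a - 15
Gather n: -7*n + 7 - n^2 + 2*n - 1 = -n^2 - 5*n + 6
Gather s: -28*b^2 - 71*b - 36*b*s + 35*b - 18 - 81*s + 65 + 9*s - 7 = -28*b^2 - 36*b + s*(-36*b - 72) + 40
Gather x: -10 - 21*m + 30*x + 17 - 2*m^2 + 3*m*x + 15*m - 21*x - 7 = -2*m^2 - 6*m + x*(3*m + 9)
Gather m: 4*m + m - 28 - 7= 5*m - 35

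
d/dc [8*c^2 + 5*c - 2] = 16*c + 5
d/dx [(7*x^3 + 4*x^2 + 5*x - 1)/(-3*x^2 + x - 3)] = (-21*x^4 + 14*x^3 - 44*x^2 - 30*x - 14)/(9*x^4 - 6*x^3 + 19*x^2 - 6*x + 9)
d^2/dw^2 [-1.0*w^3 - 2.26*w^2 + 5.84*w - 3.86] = -6.0*w - 4.52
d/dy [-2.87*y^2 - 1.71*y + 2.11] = -5.74*y - 1.71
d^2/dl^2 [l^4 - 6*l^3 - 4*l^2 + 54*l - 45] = 12*l^2 - 36*l - 8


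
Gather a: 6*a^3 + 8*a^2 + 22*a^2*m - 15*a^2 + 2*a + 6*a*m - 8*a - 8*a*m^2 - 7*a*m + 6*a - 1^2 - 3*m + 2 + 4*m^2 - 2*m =6*a^3 + a^2*(22*m - 7) + a*(-8*m^2 - m) + 4*m^2 - 5*m + 1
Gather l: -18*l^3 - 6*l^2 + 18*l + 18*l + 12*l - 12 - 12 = -18*l^3 - 6*l^2 + 48*l - 24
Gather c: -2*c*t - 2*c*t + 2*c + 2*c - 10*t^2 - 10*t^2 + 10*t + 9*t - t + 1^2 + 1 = c*(4 - 4*t) - 20*t^2 + 18*t + 2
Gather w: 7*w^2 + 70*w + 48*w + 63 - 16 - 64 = 7*w^2 + 118*w - 17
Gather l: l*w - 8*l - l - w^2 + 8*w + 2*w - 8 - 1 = l*(w - 9) - w^2 + 10*w - 9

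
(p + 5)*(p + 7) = p^2 + 12*p + 35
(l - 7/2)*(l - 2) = l^2 - 11*l/2 + 7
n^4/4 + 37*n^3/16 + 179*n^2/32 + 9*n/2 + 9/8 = (n/2 + 1/4)*(n/2 + 1)*(n + 3/4)*(n + 6)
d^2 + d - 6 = (d - 2)*(d + 3)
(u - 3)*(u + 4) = u^2 + u - 12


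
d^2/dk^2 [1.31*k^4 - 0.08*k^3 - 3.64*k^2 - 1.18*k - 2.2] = 15.72*k^2 - 0.48*k - 7.28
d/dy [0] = 0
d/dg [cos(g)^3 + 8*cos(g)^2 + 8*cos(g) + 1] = (3*sin(g)^2 - 16*cos(g) - 11)*sin(g)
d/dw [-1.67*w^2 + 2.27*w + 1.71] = 2.27 - 3.34*w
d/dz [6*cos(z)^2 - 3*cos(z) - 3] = 3*(1 - 4*cos(z))*sin(z)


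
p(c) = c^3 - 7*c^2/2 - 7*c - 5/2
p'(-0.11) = -6.19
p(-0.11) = -1.77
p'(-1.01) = 3.13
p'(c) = 3*c^2 - 7*c - 7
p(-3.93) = -89.75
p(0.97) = -11.67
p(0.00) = -2.50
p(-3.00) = -40.00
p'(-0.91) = 1.85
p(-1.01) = -0.03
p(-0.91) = 0.22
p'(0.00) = -7.00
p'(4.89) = 30.51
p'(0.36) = -9.13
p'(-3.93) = 66.84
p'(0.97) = -10.97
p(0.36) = -5.43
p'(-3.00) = 41.00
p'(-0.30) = -4.63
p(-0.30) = -0.74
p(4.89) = -3.49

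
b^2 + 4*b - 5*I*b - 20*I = (b + 4)*(b - 5*I)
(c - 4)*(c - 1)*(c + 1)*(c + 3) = c^4 - c^3 - 13*c^2 + c + 12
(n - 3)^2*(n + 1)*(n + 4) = n^4 - n^3 - 17*n^2 + 21*n + 36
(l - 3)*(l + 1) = l^2 - 2*l - 3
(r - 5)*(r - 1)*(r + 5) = r^3 - r^2 - 25*r + 25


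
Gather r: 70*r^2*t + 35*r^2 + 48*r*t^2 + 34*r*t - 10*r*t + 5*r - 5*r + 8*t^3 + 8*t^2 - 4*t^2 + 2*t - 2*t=r^2*(70*t + 35) + r*(48*t^2 + 24*t) + 8*t^3 + 4*t^2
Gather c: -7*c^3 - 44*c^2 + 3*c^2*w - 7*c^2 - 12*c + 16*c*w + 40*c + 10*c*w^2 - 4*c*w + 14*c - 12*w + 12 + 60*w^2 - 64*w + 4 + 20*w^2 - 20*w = -7*c^3 + c^2*(3*w - 51) + c*(10*w^2 + 12*w + 42) + 80*w^2 - 96*w + 16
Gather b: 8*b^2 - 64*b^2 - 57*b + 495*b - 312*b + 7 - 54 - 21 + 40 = -56*b^2 + 126*b - 28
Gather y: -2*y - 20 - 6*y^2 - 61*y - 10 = -6*y^2 - 63*y - 30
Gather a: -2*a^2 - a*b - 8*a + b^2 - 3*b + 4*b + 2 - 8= -2*a^2 + a*(-b - 8) + b^2 + b - 6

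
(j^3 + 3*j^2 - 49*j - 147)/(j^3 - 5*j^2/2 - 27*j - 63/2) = 2*(j + 7)/(2*j + 3)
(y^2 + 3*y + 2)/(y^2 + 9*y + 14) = (y + 1)/(y + 7)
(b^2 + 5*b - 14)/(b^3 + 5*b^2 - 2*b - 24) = (b + 7)/(b^2 + 7*b + 12)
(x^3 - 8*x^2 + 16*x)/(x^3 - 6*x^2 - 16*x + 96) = x*(x - 4)/(x^2 - 2*x - 24)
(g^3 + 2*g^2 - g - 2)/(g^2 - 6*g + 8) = (g^3 + 2*g^2 - g - 2)/(g^2 - 6*g + 8)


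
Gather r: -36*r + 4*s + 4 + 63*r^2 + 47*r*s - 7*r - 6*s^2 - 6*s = 63*r^2 + r*(47*s - 43) - 6*s^2 - 2*s + 4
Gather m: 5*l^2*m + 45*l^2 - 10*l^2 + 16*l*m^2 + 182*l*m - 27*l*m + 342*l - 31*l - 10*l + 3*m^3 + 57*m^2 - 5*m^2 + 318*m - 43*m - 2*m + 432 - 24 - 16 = 35*l^2 + 301*l + 3*m^3 + m^2*(16*l + 52) + m*(5*l^2 + 155*l + 273) + 392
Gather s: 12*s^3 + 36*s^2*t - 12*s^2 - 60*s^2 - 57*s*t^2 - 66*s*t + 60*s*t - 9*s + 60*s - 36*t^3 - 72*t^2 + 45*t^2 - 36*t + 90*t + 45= 12*s^3 + s^2*(36*t - 72) + s*(-57*t^2 - 6*t + 51) - 36*t^3 - 27*t^2 + 54*t + 45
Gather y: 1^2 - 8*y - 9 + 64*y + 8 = 56*y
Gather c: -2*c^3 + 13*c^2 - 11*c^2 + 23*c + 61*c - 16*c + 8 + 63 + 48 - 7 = -2*c^3 + 2*c^2 + 68*c + 112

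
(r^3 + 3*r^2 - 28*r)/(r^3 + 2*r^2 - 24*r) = (r + 7)/(r + 6)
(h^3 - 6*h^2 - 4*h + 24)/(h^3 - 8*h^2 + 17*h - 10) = (h^2 - 4*h - 12)/(h^2 - 6*h + 5)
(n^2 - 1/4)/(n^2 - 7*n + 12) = (n^2 - 1/4)/(n^2 - 7*n + 12)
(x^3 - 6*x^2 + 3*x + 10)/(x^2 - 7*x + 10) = x + 1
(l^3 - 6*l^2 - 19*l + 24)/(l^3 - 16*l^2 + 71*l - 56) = (l + 3)/(l - 7)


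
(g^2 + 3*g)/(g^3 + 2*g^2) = (g + 3)/(g*(g + 2))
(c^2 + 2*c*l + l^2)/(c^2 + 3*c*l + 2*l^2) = (c + l)/(c + 2*l)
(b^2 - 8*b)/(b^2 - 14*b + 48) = b/(b - 6)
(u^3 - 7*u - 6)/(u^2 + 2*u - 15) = (u^2 + 3*u + 2)/(u + 5)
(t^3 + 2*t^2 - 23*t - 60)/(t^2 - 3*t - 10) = (t^2 + 7*t + 12)/(t + 2)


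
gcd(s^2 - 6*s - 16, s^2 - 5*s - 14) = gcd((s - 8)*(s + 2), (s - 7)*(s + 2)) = s + 2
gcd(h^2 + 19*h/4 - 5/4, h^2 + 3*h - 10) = h + 5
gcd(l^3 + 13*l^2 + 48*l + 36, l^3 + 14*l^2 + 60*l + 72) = l^2 + 12*l + 36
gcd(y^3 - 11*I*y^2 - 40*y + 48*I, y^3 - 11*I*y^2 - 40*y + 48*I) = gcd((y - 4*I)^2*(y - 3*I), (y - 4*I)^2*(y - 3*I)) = y^3 - 11*I*y^2 - 40*y + 48*I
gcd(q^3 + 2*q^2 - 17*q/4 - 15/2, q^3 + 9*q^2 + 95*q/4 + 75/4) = q^2 + 4*q + 15/4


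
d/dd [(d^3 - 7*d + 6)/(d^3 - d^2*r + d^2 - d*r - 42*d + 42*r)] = ((3*d^2 - 7)*(d^3 - d^2*r + d^2 - d*r - 42*d + 42*r) + (d^3 - 7*d + 6)*(-3*d^2 + 2*d*r - 2*d + r + 42))/(d^3 - d^2*r + d^2 - d*r - 42*d + 42*r)^2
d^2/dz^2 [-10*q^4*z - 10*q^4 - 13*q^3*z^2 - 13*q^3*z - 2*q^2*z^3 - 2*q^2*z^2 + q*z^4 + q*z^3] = 2*q*(-13*q^2 - 6*q*z - 2*q + 6*z^2 + 3*z)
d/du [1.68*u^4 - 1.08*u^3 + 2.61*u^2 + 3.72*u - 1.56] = 6.72*u^3 - 3.24*u^2 + 5.22*u + 3.72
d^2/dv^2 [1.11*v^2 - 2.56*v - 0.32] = 2.22000000000000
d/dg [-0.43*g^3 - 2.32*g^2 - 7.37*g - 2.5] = -1.29*g^2 - 4.64*g - 7.37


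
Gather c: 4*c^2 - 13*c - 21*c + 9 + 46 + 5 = 4*c^2 - 34*c + 60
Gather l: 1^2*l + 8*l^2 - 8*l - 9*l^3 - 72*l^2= -9*l^3 - 64*l^2 - 7*l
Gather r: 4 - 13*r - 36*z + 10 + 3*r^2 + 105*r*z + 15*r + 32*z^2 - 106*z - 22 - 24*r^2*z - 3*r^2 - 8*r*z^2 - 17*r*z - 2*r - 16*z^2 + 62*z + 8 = -24*r^2*z + r*(-8*z^2 + 88*z) + 16*z^2 - 80*z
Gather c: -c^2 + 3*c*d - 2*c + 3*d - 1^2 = -c^2 + c*(3*d - 2) + 3*d - 1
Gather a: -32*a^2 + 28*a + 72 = -32*a^2 + 28*a + 72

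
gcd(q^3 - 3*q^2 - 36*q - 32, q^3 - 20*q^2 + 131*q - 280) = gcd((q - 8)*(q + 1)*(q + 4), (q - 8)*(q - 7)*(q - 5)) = q - 8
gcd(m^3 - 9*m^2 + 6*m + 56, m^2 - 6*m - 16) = m + 2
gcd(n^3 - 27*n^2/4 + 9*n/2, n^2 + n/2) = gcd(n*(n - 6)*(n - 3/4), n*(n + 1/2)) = n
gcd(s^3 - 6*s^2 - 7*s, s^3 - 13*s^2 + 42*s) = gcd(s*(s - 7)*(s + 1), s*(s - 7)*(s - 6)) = s^2 - 7*s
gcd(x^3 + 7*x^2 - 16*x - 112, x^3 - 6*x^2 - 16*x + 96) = x^2 - 16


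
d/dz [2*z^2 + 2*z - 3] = 4*z + 2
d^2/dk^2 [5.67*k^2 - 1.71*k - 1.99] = 11.3400000000000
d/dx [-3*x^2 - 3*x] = -6*x - 3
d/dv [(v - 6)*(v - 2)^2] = (v - 2)*(3*v - 14)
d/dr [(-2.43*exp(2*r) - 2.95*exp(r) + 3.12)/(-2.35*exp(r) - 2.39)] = (5.7105*exp(2*r) + 11.6154*exp(r) + 14.3825)*exp(r)/(5.5225*exp(2*r) + 11.233*exp(r) + 5.7121)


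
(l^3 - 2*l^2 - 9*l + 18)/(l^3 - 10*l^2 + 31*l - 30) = (l + 3)/(l - 5)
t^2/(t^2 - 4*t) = t/(t - 4)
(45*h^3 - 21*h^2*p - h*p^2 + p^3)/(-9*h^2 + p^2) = (-15*h^2 + 2*h*p + p^2)/(3*h + p)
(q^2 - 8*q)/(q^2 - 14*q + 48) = q/(q - 6)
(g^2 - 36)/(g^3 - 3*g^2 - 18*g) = (g + 6)/(g*(g + 3))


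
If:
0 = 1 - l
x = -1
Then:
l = 1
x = -1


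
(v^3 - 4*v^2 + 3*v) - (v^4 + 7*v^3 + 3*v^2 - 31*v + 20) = -v^4 - 6*v^3 - 7*v^2 + 34*v - 20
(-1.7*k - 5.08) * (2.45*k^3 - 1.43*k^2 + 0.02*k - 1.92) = -4.165*k^4 - 10.015*k^3 + 7.2304*k^2 + 3.1624*k + 9.7536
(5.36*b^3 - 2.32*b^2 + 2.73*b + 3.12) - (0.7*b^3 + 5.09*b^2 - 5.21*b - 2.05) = 4.66*b^3 - 7.41*b^2 + 7.94*b + 5.17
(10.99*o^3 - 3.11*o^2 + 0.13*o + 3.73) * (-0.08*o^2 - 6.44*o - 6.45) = -0.8792*o^5 - 70.5268*o^4 - 50.8675*o^3 + 18.9239*o^2 - 24.8597*o - 24.0585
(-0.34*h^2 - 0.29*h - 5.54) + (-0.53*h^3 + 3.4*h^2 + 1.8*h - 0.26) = -0.53*h^3 + 3.06*h^2 + 1.51*h - 5.8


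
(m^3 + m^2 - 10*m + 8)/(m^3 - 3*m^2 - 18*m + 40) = (m - 1)/(m - 5)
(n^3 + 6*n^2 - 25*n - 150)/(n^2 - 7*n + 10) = (n^2 + 11*n + 30)/(n - 2)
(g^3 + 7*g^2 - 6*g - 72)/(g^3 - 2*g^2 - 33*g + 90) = (g + 4)/(g - 5)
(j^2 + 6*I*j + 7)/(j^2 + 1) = (j + 7*I)/(j + I)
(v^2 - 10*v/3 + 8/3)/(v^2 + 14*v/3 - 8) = (v - 2)/(v + 6)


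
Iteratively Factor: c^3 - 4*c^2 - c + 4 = (c + 1)*(c^2 - 5*c + 4) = (c - 4)*(c + 1)*(c - 1)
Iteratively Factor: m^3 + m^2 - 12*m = (m + 4)*(m^2 - 3*m) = (m - 3)*(m + 4)*(m)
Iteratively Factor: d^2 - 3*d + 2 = (d - 1)*(d - 2)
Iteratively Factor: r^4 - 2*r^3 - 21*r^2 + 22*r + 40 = (r + 4)*(r^3 - 6*r^2 + 3*r + 10) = (r - 2)*(r + 4)*(r^2 - 4*r - 5) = (r - 2)*(r + 1)*(r + 4)*(r - 5)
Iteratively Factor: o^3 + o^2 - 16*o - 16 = (o - 4)*(o^2 + 5*o + 4) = (o - 4)*(o + 4)*(o + 1)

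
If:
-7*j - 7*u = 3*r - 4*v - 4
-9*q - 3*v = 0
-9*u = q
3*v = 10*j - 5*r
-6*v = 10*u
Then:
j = 4/13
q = 0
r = 8/13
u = 0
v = 0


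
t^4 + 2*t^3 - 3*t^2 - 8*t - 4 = (t - 2)*(t + 1)^2*(t + 2)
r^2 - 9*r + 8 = (r - 8)*(r - 1)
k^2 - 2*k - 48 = (k - 8)*(k + 6)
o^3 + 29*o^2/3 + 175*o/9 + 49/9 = (o + 1/3)*(o + 7/3)*(o + 7)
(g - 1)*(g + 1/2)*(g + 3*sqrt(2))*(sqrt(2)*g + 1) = sqrt(2)*g^4 - sqrt(2)*g^3/2 + 7*g^3 - 7*g^2/2 + 5*sqrt(2)*g^2/2 - 7*g/2 - 3*sqrt(2)*g/2 - 3*sqrt(2)/2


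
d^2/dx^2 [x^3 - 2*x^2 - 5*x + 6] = 6*x - 4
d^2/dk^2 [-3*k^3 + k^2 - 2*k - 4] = 2 - 18*k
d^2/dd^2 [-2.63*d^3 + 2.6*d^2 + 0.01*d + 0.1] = 5.2 - 15.78*d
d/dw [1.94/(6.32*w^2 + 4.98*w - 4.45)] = (-24.5216*w - 9.6612)/(6.32*w^2 + 4.98*w - 4.45)^2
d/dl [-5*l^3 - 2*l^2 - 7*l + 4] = -15*l^2 - 4*l - 7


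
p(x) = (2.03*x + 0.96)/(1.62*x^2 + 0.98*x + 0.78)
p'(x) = (-3.24*x - 0.98)*(2.03*x + 0.96)/(1.62*x^2 + 0.98*x + 0.78)^2 + 2.03/(1.62*x^2 + 0.98*x + 0.78)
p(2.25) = 0.49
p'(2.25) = -0.18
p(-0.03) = 1.20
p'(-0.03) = 1.30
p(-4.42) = -0.29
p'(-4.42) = -0.06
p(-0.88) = -0.71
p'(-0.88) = 0.61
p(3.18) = 0.37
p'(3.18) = -0.10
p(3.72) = 0.32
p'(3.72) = -0.08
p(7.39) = 0.17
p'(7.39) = -0.02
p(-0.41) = 0.20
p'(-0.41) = 3.23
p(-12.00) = -0.11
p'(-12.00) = -0.01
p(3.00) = 0.39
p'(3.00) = -0.11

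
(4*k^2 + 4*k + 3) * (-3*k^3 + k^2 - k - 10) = -12*k^5 - 8*k^4 - 9*k^3 - 41*k^2 - 43*k - 30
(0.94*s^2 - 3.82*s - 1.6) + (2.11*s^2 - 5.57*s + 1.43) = 3.05*s^2 - 9.39*s - 0.17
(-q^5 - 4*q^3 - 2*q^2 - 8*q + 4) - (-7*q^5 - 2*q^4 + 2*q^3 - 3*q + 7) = 6*q^5 + 2*q^4 - 6*q^3 - 2*q^2 - 5*q - 3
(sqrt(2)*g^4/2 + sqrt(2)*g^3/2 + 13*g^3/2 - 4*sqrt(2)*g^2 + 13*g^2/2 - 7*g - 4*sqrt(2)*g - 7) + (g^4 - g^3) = sqrt(2)*g^4/2 + g^4 + sqrt(2)*g^3/2 + 11*g^3/2 - 4*sqrt(2)*g^2 + 13*g^2/2 - 7*g - 4*sqrt(2)*g - 7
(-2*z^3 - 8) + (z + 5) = -2*z^3 + z - 3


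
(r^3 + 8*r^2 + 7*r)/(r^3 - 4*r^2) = (r^2 + 8*r + 7)/(r*(r - 4))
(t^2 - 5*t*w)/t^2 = (t - 5*w)/t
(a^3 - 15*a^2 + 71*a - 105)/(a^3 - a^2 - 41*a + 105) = (a - 7)/(a + 7)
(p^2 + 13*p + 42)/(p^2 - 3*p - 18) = (p^2 + 13*p + 42)/(p^2 - 3*p - 18)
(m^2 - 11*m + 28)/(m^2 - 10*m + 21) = (m - 4)/(m - 3)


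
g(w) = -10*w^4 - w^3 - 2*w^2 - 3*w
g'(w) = -40*w^3 - 3*w^2 - 4*w - 3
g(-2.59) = -438.26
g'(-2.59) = 682.19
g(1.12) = -23.01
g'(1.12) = -67.44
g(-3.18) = -1001.13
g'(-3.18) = 1265.68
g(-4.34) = -3490.70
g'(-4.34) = 3227.71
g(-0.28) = 0.64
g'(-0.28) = -1.24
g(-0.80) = -2.46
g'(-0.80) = 18.76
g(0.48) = -2.54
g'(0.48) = -10.03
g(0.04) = -0.12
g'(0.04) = -3.17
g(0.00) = 0.00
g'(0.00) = -3.00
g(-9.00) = -65016.00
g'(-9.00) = 28950.00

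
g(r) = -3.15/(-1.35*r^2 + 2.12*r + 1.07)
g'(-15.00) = 0.00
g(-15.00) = 0.01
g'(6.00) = -0.04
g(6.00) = 0.09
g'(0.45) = 0.93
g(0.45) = -1.80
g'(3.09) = -0.71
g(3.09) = 0.60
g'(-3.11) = 0.10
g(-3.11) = 0.17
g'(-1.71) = 0.50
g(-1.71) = 0.48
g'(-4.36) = 0.04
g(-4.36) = 0.09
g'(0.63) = 0.38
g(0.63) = -1.68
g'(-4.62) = 0.03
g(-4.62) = 0.08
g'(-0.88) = 4.18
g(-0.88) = 1.71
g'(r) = -3.15*(2.7*r - 2.12)/(-1.35*r^2 + 2.12*r + 1.07)^2 = (6.678 - 8.505*r)/(-1.35*r^2 + 2.12*r + 1.07)^2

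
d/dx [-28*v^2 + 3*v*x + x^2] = 3*v + 2*x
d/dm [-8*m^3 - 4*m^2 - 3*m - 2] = -24*m^2 - 8*m - 3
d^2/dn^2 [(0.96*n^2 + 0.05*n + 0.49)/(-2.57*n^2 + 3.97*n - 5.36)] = (-20.250058*n^3 + 59.926746*n^2 + 34.129086*n - 59.234738)/(16.974593*n^6 - 78.664359*n^5 + 227.723331*n^4 - 390.696037*n^3 + 474.940488*n^2 - 342.169536*n + 153.990656)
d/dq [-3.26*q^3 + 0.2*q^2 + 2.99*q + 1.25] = -9.78*q^2 + 0.4*q + 2.99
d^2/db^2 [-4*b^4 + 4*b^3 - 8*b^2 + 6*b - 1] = -48*b^2 + 24*b - 16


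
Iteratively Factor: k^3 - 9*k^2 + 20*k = (k)*(k^2 - 9*k + 20) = k*(k - 5)*(k - 4)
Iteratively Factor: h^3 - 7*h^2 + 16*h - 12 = (h - 3)*(h^2 - 4*h + 4) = (h - 3)*(h - 2)*(h - 2)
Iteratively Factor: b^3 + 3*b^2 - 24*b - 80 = (b + 4)*(b^2 - b - 20) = (b - 5)*(b + 4)*(b + 4)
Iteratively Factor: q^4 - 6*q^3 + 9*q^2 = (q)*(q^3 - 6*q^2 + 9*q) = q*(q - 3)*(q^2 - 3*q) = q*(q - 3)^2*(q)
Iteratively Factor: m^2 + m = (m)*(m + 1)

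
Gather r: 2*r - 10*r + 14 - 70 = -8*r - 56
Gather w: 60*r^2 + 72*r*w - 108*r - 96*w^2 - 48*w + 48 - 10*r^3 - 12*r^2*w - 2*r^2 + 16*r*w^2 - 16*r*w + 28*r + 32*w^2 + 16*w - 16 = -10*r^3 + 58*r^2 - 80*r + w^2*(16*r - 64) + w*(-12*r^2 + 56*r - 32) + 32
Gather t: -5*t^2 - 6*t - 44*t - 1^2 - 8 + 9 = -5*t^2 - 50*t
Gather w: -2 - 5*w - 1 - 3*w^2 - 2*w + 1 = -3*w^2 - 7*w - 2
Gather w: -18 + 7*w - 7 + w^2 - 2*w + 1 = w^2 + 5*w - 24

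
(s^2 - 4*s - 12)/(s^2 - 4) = (s - 6)/(s - 2)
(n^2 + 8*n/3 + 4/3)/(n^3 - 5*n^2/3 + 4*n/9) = 3*(3*n^2 + 8*n + 4)/(n*(9*n^2 - 15*n + 4))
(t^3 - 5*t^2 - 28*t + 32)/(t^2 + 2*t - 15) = (t^3 - 5*t^2 - 28*t + 32)/(t^2 + 2*t - 15)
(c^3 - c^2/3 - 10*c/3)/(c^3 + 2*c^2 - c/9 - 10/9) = 3*c*(c - 2)/(3*c^2 + c - 2)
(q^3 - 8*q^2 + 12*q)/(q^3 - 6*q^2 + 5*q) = (q^2 - 8*q + 12)/(q^2 - 6*q + 5)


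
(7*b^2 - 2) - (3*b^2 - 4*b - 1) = 4*b^2 + 4*b - 1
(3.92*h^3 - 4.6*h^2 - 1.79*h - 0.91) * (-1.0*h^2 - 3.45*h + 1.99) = -3.92*h^5 - 8.924*h^4 + 25.4608*h^3 - 2.0685*h^2 - 0.4226*h - 1.8109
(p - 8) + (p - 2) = 2*p - 10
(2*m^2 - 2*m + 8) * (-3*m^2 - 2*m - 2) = -6*m^4 + 2*m^3 - 24*m^2 - 12*m - 16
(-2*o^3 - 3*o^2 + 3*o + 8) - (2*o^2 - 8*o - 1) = -2*o^3 - 5*o^2 + 11*o + 9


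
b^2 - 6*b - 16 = (b - 8)*(b + 2)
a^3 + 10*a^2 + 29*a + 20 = (a + 1)*(a + 4)*(a + 5)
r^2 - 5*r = r*(r - 5)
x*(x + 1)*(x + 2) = x^3 + 3*x^2 + 2*x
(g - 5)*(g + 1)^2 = g^3 - 3*g^2 - 9*g - 5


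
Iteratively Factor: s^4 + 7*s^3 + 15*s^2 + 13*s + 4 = (s + 4)*(s^3 + 3*s^2 + 3*s + 1) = (s + 1)*(s + 4)*(s^2 + 2*s + 1) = (s + 1)^2*(s + 4)*(s + 1)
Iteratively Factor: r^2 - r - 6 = (r + 2)*(r - 3)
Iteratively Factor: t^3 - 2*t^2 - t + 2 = (t - 1)*(t^2 - t - 2) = (t - 2)*(t - 1)*(t + 1)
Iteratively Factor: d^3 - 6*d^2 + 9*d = (d - 3)*(d^2 - 3*d) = d*(d - 3)*(d - 3)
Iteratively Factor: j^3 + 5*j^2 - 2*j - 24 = (j + 3)*(j^2 + 2*j - 8) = (j + 3)*(j + 4)*(j - 2)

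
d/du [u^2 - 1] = 2*u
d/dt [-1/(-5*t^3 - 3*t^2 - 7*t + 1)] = (-15*t^2 - 6*t - 7)/(5*t^3 + 3*t^2 + 7*t - 1)^2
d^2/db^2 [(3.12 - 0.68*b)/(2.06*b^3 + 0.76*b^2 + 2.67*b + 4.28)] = (-17.313888*b^5 + 152.492736*b^4 + 84.849488*b^3 + 185.721504*b^2 - 113.792448*b + 39.7284)/(8.741816*b^9 + 9.675408*b^8 + 37.560804*b^7 + 80.007712*b^6 + 88.887786*b^5 + 164.915412*b^4 + 184.351731*b^3 + 133.301028*b^2 + 146.730384*b + 78.402752)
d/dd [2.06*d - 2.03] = 2.06000000000000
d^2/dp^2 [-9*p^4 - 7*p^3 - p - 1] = 6*p*(-18*p - 7)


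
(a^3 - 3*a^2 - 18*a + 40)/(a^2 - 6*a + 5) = (a^2 + 2*a - 8)/(a - 1)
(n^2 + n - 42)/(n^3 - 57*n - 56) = (n - 6)/(n^2 - 7*n - 8)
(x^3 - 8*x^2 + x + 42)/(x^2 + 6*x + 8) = (x^2 - 10*x + 21)/(x + 4)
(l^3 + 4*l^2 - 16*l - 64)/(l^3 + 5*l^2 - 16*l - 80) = (l + 4)/(l + 5)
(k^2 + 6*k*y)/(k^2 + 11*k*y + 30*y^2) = k/(k + 5*y)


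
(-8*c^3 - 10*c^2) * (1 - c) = 8*c^4 + 2*c^3 - 10*c^2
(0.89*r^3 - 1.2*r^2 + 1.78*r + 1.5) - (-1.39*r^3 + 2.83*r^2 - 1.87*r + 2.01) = 2.28*r^3 - 4.03*r^2 + 3.65*r - 0.51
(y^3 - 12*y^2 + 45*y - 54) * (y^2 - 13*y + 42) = y^5 - 25*y^4 + 243*y^3 - 1143*y^2 + 2592*y - 2268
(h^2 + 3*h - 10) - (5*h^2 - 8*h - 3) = -4*h^2 + 11*h - 7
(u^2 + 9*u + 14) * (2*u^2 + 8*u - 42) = 2*u^4 + 26*u^3 + 58*u^2 - 266*u - 588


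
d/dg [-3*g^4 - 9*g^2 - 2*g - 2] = -12*g^3 - 18*g - 2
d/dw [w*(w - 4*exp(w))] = -w*(4*exp(w) - 1) + w - 4*exp(w)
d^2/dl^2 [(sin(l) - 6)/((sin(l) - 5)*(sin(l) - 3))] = (-sin(l)^5 + 16*sin(l)^4 - 52*sin(l)^3 - 132*sin(l)^2 + 693*sin(l) - 348)/((sin(l) - 5)^3*(sin(l) - 3)^3)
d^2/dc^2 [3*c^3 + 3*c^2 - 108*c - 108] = 18*c + 6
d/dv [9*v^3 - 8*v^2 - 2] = v*(27*v - 16)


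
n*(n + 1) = n^2 + n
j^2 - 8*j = j*(j - 8)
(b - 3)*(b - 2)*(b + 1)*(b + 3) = b^4 - b^3 - 11*b^2 + 9*b + 18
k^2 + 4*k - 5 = (k - 1)*(k + 5)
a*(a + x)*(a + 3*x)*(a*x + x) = a^4*x + 4*a^3*x^2 + a^3*x + 3*a^2*x^3 + 4*a^2*x^2 + 3*a*x^3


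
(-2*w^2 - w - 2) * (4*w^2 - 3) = -8*w^4 - 4*w^3 - 2*w^2 + 3*w + 6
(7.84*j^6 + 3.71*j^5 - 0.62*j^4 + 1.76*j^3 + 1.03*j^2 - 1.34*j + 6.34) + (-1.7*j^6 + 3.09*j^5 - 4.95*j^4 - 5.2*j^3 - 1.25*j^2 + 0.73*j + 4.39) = 6.14*j^6 + 6.8*j^5 - 5.57*j^4 - 3.44*j^3 - 0.22*j^2 - 0.61*j + 10.73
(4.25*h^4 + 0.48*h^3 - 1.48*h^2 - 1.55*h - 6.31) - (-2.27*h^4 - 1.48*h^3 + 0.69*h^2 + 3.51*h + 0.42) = 6.52*h^4 + 1.96*h^3 - 2.17*h^2 - 5.06*h - 6.73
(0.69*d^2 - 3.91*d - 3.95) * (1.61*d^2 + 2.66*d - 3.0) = 1.1109*d^4 - 4.4597*d^3 - 18.8301*d^2 + 1.223*d + 11.85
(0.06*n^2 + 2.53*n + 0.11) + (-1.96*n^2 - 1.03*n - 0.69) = -1.9*n^2 + 1.5*n - 0.58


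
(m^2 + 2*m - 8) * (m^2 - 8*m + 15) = m^4 - 6*m^3 - 9*m^2 + 94*m - 120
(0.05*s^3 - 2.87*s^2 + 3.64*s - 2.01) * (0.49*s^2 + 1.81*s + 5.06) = 0.0245*s^5 - 1.3158*s^4 - 3.1581*s^3 - 8.9187*s^2 + 14.7803*s - 10.1706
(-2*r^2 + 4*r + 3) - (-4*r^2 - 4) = 2*r^2 + 4*r + 7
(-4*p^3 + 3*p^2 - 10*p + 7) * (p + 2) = -4*p^4 - 5*p^3 - 4*p^2 - 13*p + 14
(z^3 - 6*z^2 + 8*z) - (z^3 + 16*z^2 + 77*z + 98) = -22*z^2 - 69*z - 98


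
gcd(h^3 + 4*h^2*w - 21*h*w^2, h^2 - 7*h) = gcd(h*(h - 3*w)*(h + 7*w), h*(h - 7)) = h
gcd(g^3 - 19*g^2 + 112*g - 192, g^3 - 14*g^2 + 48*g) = g - 8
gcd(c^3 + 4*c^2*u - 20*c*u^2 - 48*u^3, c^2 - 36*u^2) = c + 6*u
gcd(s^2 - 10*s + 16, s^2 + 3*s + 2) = 1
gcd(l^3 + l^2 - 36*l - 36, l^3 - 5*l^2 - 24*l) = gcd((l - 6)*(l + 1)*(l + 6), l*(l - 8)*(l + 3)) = 1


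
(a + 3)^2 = a^2 + 6*a + 9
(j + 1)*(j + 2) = j^2 + 3*j + 2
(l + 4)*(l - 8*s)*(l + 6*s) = l^3 - 2*l^2*s + 4*l^2 - 48*l*s^2 - 8*l*s - 192*s^2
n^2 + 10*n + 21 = (n + 3)*(n + 7)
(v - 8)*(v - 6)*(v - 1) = v^3 - 15*v^2 + 62*v - 48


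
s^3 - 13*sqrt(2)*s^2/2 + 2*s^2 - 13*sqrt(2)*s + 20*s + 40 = (s + 2)*(s - 4*sqrt(2))*(s - 5*sqrt(2)/2)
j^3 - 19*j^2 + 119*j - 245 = (j - 7)^2*(j - 5)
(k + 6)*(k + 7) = k^2 + 13*k + 42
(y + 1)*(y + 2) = y^2 + 3*y + 2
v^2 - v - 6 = (v - 3)*(v + 2)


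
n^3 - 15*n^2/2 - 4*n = n*(n - 8)*(n + 1/2)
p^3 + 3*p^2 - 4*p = p*(p - 1)*(p + 4)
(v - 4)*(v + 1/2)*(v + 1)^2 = v^4 - 3*v^3/2 - 8*v^2 - 15*v/2 - 2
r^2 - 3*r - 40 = (r - 8)*(r + 5)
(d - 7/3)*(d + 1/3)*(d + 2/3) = d^3 - 4*d^2/3 - 19*d/9 - 14/27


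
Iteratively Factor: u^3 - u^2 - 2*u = (u - 2)*(u^2 + u) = (u - 2)*(u + 1)*(u)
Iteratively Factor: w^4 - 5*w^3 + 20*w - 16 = (w - 1)*(w^3 - 4*w^2 - 4*w + 16) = (w - 1)*(w + 2)*(w^2 - 6*w + 8) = (w - 4)*(w - 1)*(w + 2)*(w - 2)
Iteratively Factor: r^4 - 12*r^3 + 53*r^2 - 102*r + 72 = (r - 2)*(r^3 - 10*r^2 + 33*r - 36) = (r - 3)*(r - 2)*(r^2 - 7*r + 12) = (r - 4)*(r - 3)*(r - 2)*(r - 3)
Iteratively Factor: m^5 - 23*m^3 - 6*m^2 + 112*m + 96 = (m - 4)*(m^4 + 4*m^3 - 7*m^2 - 34*m - 24) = (m - 4)*(m + 2)*(m^3 + 2*m^2 - 11*m - 12) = (m - 4)*(m - 3)*(m + 2)*(m^2 + 5*m + 4) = (m - 4)*(m - 3)*(m + 1)*(m + 2)*(m + 4)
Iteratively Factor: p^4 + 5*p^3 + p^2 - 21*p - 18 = (p + 3)*(p^3 + 2*p^2 - 5*p - 6) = (p + 1)*(p + 3)*(p^2 + p - 6) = (p - 2)*(p + 1)*(p + 3)*(p + 3)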